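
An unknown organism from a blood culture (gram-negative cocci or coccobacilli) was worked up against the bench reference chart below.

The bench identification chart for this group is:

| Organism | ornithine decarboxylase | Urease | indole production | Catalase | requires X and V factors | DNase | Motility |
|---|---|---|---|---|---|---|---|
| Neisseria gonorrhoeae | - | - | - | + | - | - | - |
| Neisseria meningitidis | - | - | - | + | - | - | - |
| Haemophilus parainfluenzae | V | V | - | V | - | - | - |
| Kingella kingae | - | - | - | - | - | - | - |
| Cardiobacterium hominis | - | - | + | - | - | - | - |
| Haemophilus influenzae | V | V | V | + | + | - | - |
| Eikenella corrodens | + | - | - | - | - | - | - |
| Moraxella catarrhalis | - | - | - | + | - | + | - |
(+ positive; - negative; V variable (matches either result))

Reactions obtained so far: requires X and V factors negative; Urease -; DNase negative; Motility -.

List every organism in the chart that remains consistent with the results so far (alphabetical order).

Cardiobacterium hominis, Eikenella corrodens, Haemophilus parainfluenzae, Kingella kingae, Neisseria gonorrhoeae, Neisseria meningitidis

Motility -: all 8 remaining candidates are consistent.
requires X and V factors -: excludes Haemophilus influenzae — 7 left.
Urease -: all 7 remaining candidates are consistent.
DNase -: excludes Moraxella catarrhalis — 6 left.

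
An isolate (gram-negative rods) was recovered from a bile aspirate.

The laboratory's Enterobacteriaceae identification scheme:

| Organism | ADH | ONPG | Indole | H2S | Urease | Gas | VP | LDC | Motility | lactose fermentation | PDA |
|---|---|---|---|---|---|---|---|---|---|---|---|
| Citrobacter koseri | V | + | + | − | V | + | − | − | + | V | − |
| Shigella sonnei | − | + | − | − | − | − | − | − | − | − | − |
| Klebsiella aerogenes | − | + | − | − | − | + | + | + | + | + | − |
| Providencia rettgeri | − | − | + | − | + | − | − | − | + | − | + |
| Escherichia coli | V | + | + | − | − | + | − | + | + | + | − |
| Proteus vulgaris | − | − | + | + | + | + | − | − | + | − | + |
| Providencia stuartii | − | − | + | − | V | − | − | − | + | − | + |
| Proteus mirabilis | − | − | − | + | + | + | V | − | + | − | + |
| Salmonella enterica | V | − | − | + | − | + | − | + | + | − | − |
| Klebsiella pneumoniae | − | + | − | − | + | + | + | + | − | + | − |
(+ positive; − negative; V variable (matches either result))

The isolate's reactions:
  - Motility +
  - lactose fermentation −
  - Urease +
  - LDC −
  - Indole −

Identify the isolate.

Proteus mirabilis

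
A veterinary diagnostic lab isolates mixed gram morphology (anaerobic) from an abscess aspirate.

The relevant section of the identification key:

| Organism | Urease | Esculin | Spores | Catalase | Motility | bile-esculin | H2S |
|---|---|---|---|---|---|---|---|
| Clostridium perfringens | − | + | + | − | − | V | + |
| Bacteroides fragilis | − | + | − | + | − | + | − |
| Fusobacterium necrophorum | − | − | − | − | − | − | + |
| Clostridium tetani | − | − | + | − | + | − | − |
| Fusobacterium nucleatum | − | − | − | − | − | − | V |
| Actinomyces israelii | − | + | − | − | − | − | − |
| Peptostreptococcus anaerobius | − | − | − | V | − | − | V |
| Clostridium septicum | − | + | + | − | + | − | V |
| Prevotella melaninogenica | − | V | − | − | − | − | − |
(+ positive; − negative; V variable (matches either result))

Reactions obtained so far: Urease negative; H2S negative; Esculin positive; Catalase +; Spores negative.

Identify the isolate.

Bacteroides fragilis

Spores −: excludes Clostridium perfringens, Clostridium tetani, Clostridium septicum — 6 left.
Esculin +: excludes Fusobacterium necrophorum, Fusobacterium nucleatum, Peptostreptococcus anaerobius — 3 left.
Catalase +: excludes Actinomyces israelii, Prevotella melaninogenica — 1 left.
Urease −: the one remaining candidate is consistent.
H2S −: the one remaining candidate is consistent.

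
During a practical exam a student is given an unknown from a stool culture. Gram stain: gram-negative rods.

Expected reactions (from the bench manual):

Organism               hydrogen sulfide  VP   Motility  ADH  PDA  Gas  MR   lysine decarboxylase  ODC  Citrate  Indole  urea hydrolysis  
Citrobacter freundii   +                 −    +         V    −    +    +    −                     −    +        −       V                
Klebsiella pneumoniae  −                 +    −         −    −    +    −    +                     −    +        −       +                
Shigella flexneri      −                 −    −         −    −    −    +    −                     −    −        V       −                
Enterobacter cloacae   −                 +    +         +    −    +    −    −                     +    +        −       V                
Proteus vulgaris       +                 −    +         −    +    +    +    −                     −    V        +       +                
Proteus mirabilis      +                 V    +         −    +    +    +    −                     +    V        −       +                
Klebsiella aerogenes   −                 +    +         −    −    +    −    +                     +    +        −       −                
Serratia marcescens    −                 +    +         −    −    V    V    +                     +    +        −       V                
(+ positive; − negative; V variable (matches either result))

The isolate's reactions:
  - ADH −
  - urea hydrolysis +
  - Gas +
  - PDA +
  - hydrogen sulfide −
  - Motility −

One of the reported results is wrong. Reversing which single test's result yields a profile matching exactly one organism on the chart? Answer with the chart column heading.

As reported, no row in the chart matches all 6 reactions.
Reversing Motility → still no organism matches.
Reversing PDA (to −) → unique match: Klebsiella pneumoniae.
Reversing urea hydrolysis → still no organism matches.
Reversing Gas → still no organism matches.
Reversing hydrogen sulfide → still no organism matches.
Reversing ADH → still no organism matches.

PDA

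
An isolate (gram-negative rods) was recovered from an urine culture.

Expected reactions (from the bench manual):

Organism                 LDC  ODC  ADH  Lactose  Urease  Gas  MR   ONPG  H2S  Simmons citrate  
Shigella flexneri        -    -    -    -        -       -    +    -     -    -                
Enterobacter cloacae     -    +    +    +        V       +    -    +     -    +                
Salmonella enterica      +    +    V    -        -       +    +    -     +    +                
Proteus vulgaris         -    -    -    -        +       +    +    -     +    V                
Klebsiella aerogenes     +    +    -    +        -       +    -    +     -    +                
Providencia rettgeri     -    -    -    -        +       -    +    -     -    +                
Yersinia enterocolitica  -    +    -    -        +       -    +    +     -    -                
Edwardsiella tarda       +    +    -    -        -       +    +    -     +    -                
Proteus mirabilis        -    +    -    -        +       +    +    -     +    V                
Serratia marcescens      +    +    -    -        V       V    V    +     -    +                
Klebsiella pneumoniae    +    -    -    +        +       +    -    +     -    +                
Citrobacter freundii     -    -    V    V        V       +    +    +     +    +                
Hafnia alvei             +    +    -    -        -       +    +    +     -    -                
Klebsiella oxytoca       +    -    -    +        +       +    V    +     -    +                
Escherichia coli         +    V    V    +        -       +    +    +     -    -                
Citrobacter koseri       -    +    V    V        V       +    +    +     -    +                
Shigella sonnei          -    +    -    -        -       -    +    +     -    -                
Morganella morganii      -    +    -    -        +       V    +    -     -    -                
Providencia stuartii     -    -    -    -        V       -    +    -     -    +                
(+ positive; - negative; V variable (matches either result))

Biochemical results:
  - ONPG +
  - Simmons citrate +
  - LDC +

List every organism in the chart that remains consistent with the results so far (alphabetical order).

Klebsiella aerogenes, Klebsiella oxytoca, Klebsiella pneumoniae, Serratia marcescens

Simmons citrate +: excludes 7 organisms — 12 left.
LDC +: excludes 7 organisms — 5 left.
ONPG +: excludes Salmonella enterica — 4 left.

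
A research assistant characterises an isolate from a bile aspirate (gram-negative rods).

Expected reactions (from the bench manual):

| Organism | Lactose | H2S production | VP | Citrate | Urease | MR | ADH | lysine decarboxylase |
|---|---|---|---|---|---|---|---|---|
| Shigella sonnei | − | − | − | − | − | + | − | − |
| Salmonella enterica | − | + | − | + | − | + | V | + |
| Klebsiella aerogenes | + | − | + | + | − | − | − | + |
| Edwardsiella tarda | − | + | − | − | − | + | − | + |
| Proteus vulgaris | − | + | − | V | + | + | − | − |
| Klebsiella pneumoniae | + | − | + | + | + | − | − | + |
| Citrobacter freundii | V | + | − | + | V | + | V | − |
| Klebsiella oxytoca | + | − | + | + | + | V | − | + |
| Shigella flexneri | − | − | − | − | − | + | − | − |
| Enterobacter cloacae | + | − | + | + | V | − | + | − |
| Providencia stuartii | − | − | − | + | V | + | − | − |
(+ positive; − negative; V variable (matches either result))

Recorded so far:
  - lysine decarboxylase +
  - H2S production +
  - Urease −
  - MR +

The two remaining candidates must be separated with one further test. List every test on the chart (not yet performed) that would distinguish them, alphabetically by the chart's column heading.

H2S production +: excludes 7 organisms — 4 left.
Urease −: excludes Proteus vulgaris — 3 left.
MR +: all 3 remaining candidates are consistent.
lysine decarboxylase +: excludes Citrobacter freundii — 2 left.
Two candidates remain: Edwardsiella tarda and Salmonella enterica.
  Lactose: − vs − — same for both, does not separate.
  VP: − vs − — same for both, does not separate.
  Citrate: Edwardsiella tarda −, Salmonella enterica + — discriminates.
  ADH: − vs V — variable for at least one, does not separate.

Citrate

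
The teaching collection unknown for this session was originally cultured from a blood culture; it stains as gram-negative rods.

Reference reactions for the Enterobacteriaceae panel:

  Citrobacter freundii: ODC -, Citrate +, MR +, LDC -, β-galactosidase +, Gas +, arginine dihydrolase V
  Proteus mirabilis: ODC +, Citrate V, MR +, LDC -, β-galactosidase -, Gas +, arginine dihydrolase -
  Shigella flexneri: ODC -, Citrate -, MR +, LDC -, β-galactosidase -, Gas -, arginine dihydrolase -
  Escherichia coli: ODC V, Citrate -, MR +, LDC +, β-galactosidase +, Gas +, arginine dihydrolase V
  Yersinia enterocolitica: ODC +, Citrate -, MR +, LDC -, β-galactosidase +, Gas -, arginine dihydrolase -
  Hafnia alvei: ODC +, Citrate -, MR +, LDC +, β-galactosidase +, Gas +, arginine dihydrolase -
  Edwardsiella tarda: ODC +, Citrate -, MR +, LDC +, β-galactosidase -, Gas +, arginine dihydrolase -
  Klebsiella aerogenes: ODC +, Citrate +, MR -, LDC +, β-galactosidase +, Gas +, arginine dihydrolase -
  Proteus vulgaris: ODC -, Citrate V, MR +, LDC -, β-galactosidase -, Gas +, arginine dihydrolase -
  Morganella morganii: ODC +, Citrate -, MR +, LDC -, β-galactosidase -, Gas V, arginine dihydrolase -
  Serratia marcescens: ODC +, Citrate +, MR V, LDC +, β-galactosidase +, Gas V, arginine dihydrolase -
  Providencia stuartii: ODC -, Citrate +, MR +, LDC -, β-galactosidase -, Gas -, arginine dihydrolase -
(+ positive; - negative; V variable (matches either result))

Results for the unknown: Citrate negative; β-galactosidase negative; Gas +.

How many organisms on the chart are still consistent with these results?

4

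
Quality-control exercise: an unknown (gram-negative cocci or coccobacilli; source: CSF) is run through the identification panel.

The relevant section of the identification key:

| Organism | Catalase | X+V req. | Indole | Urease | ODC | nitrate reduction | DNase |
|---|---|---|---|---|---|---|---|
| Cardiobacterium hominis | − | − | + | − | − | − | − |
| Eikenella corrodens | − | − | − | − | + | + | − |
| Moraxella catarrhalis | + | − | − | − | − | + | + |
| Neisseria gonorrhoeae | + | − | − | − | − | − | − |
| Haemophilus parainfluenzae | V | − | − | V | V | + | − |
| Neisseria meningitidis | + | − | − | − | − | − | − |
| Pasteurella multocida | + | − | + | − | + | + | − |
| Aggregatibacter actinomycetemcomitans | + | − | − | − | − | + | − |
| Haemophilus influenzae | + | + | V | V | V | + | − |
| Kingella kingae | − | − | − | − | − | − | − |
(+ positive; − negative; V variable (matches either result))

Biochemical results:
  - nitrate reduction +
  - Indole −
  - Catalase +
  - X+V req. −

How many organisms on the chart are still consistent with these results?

nitrate reduction +: excludes Cardiobacterium hominis, Neisseria gonorrhoeae, Neisseria meningitidis, Kingella kingae — 6 left.
Catalase +: excludes Eikenella corrodens — 5 left.
Indole −: excludes Pasteurella multocida — 4 left.
X+V req. −: excludes Haemophilus influenzae — 3 left.
Still consistent: Aggregatibacter actinomycetemcomitans, Haemophilus parainfluenzae, Moraxella catarrhalis.

3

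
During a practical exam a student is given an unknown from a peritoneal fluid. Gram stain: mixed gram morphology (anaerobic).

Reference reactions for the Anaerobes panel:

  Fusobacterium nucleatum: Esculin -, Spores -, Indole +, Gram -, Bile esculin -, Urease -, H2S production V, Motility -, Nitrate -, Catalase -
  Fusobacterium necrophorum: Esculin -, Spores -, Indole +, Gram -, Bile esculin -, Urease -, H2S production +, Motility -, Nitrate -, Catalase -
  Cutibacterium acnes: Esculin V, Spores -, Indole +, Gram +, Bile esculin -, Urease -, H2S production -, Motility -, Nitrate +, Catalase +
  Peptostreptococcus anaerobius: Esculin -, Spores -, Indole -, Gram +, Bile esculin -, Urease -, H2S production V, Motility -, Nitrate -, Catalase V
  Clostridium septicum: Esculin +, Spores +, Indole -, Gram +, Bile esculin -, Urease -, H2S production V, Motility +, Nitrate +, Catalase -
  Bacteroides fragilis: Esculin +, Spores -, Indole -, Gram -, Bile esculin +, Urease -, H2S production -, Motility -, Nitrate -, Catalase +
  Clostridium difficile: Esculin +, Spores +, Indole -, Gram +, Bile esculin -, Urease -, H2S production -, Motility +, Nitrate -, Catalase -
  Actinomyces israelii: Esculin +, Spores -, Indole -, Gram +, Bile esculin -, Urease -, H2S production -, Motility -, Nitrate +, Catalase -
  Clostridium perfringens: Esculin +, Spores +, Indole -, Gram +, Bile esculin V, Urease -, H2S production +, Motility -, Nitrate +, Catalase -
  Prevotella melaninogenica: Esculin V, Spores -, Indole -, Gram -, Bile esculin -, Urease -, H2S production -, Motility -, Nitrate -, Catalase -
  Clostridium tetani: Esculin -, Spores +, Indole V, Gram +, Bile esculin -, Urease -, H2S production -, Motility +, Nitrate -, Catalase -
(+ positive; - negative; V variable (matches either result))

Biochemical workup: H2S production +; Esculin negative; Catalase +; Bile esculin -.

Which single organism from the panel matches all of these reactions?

Peptostreptococcus anaerobius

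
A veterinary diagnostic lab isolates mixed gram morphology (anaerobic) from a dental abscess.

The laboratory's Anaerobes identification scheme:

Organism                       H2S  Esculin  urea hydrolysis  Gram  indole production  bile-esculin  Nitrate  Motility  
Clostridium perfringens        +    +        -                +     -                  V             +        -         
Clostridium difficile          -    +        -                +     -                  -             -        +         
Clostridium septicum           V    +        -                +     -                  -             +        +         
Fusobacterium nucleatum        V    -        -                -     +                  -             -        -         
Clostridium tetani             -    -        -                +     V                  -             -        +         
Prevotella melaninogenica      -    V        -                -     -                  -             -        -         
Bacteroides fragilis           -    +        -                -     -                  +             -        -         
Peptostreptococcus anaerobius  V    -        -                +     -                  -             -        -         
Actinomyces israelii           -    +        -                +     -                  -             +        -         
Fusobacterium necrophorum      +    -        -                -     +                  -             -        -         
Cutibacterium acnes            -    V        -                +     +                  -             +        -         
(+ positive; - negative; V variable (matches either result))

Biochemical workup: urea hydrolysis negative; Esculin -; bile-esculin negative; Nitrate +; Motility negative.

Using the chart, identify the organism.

Cutibacterium acnes

bile-esculin -: excludes Bacteroides fragilis — 10 left.
Esculin -: excludes Clostridium perfringens, Clostridium difficile, Clostridium septicum, Actinomyces israelii — 6 left.
urea hydrolysis -: all 6 remaining candidates are consistent.
Motility -: excludes Clostridium tetani — 5 left.
Nitrate +: excludes Fusobacterium nucleatum, Prevotella melaninogenica, Peptostreptococcus anaerobius, Fusobacterium necrophorum — 1 left.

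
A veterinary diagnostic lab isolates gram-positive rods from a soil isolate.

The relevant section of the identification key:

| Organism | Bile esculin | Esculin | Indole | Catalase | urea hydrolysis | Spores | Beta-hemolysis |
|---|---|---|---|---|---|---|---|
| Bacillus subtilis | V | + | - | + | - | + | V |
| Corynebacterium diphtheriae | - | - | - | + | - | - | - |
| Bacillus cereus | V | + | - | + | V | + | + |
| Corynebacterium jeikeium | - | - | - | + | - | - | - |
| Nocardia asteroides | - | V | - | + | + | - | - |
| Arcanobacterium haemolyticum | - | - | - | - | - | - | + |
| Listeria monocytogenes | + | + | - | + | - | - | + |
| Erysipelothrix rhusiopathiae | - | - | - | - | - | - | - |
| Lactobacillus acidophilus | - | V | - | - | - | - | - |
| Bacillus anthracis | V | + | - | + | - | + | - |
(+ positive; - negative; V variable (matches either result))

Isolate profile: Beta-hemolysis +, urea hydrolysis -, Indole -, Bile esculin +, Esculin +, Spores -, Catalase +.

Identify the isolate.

Indole -: all 10 remaining candidates are consistent.
Esculin +: excludes Corynebacterium diphtheriae, Corynebacterium jeikeium, Arcanobacterium haemolyticum, Erysipelothrix rhusiopathiae — 6 left.
Spores -: excludes Bacillus subtilis, Bacillus cereus, Bacillus anthracis — 3 left.
Beta-hemolysis +: excludes Nocardia asteroides, Lactobacillus acidophilus — 1 left.
urea hydrolysis -: the one remaining candidate is consistent.
Catalase +: the one remaining candidate is consistent.
Bile esculin +: the one remaining candidate is consistent.

Listeria monocytogenes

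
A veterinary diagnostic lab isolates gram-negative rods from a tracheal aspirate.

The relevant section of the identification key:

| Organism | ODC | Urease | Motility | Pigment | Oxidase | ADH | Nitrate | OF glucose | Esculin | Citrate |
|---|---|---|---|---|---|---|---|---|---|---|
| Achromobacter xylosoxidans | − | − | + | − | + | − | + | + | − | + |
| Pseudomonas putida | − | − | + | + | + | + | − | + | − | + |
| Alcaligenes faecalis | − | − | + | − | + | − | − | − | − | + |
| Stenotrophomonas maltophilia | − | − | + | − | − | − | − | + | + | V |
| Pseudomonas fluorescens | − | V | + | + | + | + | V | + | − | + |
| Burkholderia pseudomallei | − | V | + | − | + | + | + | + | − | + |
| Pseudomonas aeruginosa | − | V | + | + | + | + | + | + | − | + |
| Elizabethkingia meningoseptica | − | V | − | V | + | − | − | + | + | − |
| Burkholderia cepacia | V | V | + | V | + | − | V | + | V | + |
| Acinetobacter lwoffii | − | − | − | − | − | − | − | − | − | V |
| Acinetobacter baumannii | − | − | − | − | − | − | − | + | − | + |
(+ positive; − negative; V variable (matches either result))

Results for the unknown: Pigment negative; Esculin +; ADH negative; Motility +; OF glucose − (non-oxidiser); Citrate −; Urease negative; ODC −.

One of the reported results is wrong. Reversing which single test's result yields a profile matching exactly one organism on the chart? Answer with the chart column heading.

OF glucose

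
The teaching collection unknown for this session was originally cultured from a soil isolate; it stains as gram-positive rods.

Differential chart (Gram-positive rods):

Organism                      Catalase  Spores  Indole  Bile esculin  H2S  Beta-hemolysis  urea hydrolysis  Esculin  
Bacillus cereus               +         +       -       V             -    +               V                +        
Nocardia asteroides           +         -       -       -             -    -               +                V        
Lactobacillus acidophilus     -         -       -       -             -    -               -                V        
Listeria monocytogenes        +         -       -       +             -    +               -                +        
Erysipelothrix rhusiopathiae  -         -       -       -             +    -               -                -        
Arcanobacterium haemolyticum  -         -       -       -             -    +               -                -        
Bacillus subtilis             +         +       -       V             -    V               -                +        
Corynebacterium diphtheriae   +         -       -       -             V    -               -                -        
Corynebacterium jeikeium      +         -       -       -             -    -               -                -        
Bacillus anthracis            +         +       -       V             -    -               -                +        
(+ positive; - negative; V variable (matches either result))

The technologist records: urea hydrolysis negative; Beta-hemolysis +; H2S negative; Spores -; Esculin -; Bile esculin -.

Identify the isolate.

Arcanobacterium haemolyticum

Bile esculin -: excludes Listeria monocytogenes — 9 left.
urea hydrolysis -: excludes Nocardia asteroides — 8 left.
Esculin -: excludes Bacillus cereus, Bacillus subtilis, Bacillus anthracis — 5 left.
H2S -: excludes Erysipelothrix rhusiopathiae — 4 left.
Beta-hemolysis +: excludes Lactobacillus acidophilus, Corynebacterium diphtheriae, Corynebacterium jeikeium — 1 left.
Spores -: the one remaining candidate is consistent.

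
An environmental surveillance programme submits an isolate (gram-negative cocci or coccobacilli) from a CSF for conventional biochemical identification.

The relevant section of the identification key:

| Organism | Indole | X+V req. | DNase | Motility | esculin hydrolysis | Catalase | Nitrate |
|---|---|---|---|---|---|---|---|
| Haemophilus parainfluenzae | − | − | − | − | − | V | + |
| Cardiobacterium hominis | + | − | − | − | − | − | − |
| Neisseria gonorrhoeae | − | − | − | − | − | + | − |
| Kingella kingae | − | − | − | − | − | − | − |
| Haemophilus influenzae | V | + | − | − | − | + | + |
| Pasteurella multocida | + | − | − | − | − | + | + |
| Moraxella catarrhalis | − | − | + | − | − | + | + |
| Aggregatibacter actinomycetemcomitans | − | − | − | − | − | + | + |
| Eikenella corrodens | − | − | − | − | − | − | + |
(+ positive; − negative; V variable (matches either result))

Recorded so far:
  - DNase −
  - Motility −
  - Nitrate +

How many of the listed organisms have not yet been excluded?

5

Motility −: all 9 remaining candidates are consistent.
DNase −: excludes Moraxella catarrhalis — 8 left.
Nitrate +: excludes Cardiobacterium hominis, Neisseria gonorrhoeae, Kingella kingae — 5 left.
Still consistent: Aggregatibacter actinomycetemcomitans, Eikenella corrodens, Haemophilus influenzae, Haemophilus parainfluenzae, Pasteurella multocida.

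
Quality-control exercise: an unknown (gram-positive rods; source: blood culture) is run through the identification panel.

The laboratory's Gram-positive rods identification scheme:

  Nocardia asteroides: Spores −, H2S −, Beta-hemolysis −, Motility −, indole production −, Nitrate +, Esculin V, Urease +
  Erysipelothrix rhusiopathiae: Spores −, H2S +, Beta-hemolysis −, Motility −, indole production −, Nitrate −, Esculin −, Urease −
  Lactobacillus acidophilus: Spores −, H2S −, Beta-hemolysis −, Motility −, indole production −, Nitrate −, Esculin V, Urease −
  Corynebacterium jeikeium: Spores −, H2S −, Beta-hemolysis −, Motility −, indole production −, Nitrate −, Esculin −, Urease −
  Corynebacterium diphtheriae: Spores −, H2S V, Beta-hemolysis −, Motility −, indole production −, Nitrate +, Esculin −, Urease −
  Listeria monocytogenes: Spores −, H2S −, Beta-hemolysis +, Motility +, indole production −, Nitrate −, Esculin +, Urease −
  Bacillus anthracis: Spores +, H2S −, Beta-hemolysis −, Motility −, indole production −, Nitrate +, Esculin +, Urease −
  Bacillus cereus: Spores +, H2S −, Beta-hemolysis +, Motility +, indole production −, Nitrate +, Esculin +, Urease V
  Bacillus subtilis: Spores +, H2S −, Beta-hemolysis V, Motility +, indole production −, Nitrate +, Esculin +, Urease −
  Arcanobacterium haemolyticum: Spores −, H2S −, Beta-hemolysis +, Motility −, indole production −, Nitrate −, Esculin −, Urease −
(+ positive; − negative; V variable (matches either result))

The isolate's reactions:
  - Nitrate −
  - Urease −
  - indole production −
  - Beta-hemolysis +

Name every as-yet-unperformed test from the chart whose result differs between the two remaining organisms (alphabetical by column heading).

Beta-hemolysis +: excludes 6 organisms — 4 left.
Urease −: all 4 remaining candidates are consistent.
indole production −: all 4 remaining candidates are consistent.
Nitrate −: excludes Bacillus cereus, Bacillus subtilis — 2 left.
Two candidates remain: Arcanobacterium haemolyticum and Listeria monocytogenes.
  Spores: − vs − — same for both, does not separate.
  H2S: − vs − — same for both, does not separate.
  Motility: Arcanobacterium haemolyticum −, Listeria monocytogenes + — discriminates.
  Esculin: Arcanobacterium haemolyticum −, Listeria monocytogenes + — discriminates.

Esculin, Motility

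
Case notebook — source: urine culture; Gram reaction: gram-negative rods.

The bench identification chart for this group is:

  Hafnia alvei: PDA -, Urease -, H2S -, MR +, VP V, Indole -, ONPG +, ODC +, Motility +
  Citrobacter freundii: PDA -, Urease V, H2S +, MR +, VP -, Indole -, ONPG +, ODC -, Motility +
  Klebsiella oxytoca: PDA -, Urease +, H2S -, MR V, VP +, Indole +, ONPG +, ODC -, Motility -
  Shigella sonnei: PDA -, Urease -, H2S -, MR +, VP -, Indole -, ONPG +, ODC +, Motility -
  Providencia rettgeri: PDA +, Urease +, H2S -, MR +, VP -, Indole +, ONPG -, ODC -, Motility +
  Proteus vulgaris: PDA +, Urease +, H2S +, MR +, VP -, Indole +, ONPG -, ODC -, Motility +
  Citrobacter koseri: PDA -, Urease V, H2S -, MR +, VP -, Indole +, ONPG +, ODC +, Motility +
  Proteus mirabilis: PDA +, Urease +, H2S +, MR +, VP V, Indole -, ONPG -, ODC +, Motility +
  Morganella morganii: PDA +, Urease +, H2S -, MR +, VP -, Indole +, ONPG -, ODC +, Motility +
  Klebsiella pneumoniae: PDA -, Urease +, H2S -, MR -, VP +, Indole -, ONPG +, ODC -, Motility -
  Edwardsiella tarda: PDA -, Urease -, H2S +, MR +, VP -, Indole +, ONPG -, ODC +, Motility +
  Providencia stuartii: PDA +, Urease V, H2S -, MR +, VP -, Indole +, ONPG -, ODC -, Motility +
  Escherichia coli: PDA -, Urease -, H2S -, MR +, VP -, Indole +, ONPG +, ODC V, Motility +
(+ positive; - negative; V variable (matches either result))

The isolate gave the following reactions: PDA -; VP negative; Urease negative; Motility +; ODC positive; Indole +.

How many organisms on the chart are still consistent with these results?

3

PDA -: excludes 5 organisms — 8 left.
ODC +: excludes Citrobacter freundii, Klebsiella oxytoca, Klebsiella pneumoniae — 5 left.
Urease -: all 5 remaining candidates are consistent.
VP -: all 5 remaining candidates are consistent.
Motility +: excludes Shigella sonnei — 4 left.
Indole +: excludes Hafnia alvei — 3 left.
Still consistent: Citrobacter koseri, Edwardsiella tarda, Escherichia coli.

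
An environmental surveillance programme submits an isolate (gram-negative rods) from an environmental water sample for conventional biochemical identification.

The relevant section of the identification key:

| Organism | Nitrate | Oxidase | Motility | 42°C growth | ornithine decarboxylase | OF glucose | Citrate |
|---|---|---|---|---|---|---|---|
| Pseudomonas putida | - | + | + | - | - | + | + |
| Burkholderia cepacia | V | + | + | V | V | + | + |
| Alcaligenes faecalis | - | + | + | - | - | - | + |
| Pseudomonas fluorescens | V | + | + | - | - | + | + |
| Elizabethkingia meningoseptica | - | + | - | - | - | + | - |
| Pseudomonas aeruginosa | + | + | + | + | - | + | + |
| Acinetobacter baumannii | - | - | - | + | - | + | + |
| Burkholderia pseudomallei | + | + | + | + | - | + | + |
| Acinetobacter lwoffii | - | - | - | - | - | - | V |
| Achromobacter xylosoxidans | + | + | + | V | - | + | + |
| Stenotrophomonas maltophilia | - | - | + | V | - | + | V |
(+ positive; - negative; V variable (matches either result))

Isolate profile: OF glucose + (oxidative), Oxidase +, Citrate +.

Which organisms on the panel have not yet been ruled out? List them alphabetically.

Achromobacter xylosoxidans, Burkholderia cepacia, Burkholderia pseudomallei, Pseudomonas aeruginosa, Pseudomonas fluorescens, Pseudomonas putida

OF glucose +: excludes Alcaligenes faecalis, Acinetobacter lwoffii — 9 left.
Oxidase +: excludes Acinetobacter baumannii, Stenotrophomonas maltophilia — 7 left.
Citrate +: excludes Elizabethkingia meningoseptica — 6 left.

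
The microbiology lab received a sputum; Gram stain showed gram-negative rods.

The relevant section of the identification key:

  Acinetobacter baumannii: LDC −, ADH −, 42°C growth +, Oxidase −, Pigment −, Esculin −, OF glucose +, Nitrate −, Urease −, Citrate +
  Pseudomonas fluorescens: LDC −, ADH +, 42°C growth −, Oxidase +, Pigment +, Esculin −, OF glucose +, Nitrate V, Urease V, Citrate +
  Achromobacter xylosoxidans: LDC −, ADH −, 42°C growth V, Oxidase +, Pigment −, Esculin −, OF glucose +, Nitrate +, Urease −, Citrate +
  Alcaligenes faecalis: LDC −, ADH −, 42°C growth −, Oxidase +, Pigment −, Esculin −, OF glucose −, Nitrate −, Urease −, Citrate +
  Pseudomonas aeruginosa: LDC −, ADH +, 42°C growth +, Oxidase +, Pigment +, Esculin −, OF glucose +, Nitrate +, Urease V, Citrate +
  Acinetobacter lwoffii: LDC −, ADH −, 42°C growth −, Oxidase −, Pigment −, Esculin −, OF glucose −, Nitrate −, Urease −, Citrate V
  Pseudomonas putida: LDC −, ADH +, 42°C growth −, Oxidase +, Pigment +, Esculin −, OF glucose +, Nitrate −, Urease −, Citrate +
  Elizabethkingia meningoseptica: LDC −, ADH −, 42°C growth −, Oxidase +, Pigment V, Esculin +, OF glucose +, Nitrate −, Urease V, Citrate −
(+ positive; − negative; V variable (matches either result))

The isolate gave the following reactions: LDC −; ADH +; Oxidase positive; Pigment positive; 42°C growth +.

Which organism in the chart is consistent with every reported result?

42°C growth +: excludes 5 organisms — 3 left.
Pigment +: excludes Acinetobacter baumannii, Achromobacter xylosoxidans — 1 left.
LDC −: the one remaining candidate is consistent.
ADH +: the one remaining candidate is consistent.
Oxidase +: the one remaining candidate is consistent.

Pseudomonas aeruginosa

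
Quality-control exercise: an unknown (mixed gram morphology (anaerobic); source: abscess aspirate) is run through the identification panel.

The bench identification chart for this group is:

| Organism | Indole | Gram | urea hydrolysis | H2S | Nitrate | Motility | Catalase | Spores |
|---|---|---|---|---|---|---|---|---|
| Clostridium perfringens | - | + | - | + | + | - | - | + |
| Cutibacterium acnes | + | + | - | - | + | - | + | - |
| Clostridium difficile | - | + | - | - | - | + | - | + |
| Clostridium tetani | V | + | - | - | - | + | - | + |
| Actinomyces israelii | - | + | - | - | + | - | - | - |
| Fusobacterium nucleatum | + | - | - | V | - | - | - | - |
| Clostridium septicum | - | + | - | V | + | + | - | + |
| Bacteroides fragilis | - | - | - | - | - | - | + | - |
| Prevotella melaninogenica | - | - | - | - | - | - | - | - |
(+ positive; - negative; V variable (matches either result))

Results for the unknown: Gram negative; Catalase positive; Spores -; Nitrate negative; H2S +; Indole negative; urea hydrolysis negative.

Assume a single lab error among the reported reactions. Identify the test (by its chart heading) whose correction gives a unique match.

H2S

As reported, no row in the chart matches all 7 reactions.
Reversing Nitrate → still no organism matches.
Reversing urea hydrolysis → still no organism matches.
Reversing Spores → still no organism matches.
Reversing Catalase → still no organism matches.
Reversing Gram → still no organism matches.
Reversing Indole → still no organism matches.
Reversing H2S (to -) → unique match: Bacteroides fragilis.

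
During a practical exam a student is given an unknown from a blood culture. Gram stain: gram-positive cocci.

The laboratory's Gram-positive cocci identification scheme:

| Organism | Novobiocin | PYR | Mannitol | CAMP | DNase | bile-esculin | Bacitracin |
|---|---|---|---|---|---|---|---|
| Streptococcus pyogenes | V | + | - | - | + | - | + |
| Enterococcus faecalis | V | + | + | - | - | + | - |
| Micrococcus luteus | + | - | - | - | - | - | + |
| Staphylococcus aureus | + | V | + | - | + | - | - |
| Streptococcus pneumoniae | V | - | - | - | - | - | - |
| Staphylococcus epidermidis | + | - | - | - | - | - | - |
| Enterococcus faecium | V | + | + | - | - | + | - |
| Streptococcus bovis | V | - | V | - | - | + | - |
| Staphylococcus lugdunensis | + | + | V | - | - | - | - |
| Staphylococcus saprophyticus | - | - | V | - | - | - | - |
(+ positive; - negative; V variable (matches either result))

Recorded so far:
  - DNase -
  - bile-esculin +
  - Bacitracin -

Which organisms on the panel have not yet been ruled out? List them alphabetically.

Enterococcus faecalis, Enterococcus faecium, Streptococcus bovis

DNase -: excludes Streptococcus pyogenes, Staphylococcus aureus — 8 left.
bile-esculin +: excludes 5 organisms — 3 left.
Bacitracin -: all 3 remaining candidates are consistent.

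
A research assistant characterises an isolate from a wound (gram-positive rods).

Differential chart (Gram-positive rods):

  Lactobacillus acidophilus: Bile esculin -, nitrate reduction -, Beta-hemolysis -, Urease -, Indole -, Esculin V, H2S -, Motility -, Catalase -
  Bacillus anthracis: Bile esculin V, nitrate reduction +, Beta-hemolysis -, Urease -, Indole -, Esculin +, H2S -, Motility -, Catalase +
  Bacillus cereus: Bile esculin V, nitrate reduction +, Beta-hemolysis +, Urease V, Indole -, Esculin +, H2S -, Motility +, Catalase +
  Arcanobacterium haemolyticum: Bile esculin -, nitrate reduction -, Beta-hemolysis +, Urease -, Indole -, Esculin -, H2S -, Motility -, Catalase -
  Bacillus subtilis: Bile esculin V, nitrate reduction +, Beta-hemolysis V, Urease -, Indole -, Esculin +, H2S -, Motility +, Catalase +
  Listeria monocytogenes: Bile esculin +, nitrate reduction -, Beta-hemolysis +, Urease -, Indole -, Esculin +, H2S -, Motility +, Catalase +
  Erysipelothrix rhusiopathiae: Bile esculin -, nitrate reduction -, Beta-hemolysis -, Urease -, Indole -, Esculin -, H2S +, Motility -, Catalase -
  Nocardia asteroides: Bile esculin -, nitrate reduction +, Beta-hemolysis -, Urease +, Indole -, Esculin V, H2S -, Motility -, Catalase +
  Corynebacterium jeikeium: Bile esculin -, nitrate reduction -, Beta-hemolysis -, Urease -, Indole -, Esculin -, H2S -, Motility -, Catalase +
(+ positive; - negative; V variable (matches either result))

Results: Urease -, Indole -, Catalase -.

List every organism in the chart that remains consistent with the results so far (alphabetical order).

Arcanobacterium haemolyticum, Erysipelothrix rhusiopathiae, Lactobacillus acidophilus

Indole -: all 9 remaining candidates are consistent.
Urease -: excludes Nocardia asteroides — 8 left.
Catalase -: excludes 5 organisms — 3 left.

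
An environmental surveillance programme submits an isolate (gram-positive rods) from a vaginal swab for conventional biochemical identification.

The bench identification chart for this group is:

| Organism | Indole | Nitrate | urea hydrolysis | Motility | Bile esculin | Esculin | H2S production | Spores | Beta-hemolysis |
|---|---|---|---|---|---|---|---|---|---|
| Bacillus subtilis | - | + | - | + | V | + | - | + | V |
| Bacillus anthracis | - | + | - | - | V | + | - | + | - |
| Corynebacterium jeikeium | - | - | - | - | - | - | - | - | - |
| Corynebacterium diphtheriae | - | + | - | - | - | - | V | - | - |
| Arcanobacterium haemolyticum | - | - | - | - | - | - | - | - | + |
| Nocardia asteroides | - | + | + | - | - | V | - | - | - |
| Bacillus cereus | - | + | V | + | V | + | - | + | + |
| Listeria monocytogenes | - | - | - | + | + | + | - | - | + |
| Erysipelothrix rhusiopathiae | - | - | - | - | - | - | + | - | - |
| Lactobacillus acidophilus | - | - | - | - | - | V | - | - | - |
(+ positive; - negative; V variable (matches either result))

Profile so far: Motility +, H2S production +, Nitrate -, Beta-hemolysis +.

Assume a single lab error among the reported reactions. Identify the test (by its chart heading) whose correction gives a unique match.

H2S production

As reported, no row in the chart matches all 4 reactions.
Reversing Beta-hemolysis → still no organism matches.
Reversing Motility → still no organism matches.
Reversing Nitrate → still no organism matches.
Reversing H2S production (to -) → unique match: Listeria monocytogenes.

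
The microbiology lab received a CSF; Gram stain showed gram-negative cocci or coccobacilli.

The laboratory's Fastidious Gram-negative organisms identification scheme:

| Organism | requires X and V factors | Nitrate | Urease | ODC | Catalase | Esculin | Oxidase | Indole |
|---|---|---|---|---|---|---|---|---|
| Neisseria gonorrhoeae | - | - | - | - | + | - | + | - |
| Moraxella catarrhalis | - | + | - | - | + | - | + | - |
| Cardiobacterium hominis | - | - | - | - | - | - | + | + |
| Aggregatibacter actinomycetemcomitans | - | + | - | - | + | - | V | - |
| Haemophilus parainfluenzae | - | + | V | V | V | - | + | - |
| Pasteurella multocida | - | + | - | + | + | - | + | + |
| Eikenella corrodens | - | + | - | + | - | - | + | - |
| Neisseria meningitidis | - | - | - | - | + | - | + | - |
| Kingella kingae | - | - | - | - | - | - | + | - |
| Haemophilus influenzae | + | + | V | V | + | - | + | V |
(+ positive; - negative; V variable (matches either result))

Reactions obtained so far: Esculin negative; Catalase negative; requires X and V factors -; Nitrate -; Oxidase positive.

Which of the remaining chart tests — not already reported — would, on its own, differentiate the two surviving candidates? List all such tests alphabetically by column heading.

Indole

requires X and V factors -: excludes Haemophilus influenzae — 9 left.
Oxidase +: all 9 remaining candidates are consistent.
Nitrate -: excludes 5 organisms — 4 left.
Esculin -: all 4 remaining candidates are consistent.
Catalase -: excludes Neisseria gonorrhoeae, Neisseria meningitidis — 2 left.
Two candidates remain: Cardiobacterium hominis and Kingella kingae.
  Urease: - vs - — same for both, does not separate.
  ODC: - vs - — same for both, does not separate.
  Indole: Cardiobacterium hominis +, Kingella kingae - — discriminates.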